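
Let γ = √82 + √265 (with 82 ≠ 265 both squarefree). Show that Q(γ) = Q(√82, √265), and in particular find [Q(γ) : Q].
[Q(γ) : Q] = 4 (equivalently, Q(γ) = Q(√82, √265))

Obviously Q(γ) ⊆ Q(√82, √265), and [Q(√82, √265):Q] = 4 (since 82, 265 are distinct squarefree integers > 1 with 21730 not a perfect square). To show equality we compute the minimal polynomial of γ. From γ = √82 + √265: γ^2 = 82 + 2√(21730) + 265 = 347 + 2√(21730), so γ^2 - 347 = 2√(21730); squaring, (γ^2 - 347)^2 = 4·21730, i.e. γ^4 - 694γ^2 + 120409 - 86920 = 0, i.e. γ^4 - 694γ^2 + 33489 = 0. So γ is a root of x^4 - 694x^2 + 33489. This polynomial is irreducible over Q: it has no rational root (each ±√82 ± √265 is irrational), and any factorization into two quadratics over Q would force √(21730) ∈ Q (pairing opposite roots) or √82, √265 ∈ Q (other pairings), all impossible. Hence [Q(γ):Q] = 4 = [Q(√82, √265):Q], so Q(γ) = Q(√82, √265).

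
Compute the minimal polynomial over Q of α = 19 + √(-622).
m_α(x) = x^2 - 38x + 983

From α - 19 = √(-622), squaring gives (α - 19)^2 = -622, i.e. α^2 - 38α + 361 = -622, so α^2 - 38α + 983 = 0. The discriminant of x^2 - 38x + 983 is (-38)^2 - 4·(983) = 1444 - 3932 = -2488, and 4·(-622) is not a perfect square in Q since -622 is squarefree and ≠ 1. Hence x^2 - 38x + 983 is irreducible over Q and is the minimal polynomial of α.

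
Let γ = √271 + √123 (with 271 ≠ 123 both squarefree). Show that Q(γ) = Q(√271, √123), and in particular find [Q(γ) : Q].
[Q(γ) : Q] = 4 (equivalently, Q(γ) = Q(√271, √123))

Obviously Q(γ) ⊆ Q(√271, √123), and [Q(√271, √123):Q] = 4 (since 271, 123 are distinct squarefree integers > 1 with 33333 not a perfect square). To show equality we compute the minimal polynomial of γ. From γ = √271 + √123: γ^2 = 271 + 2√(33333) + 123 = 394 + 2√(33333), so γ^2 - 394 = 2√(33333); squaring, (γ^2 - 394)^2 = 4·33333, i.e. γ^4 - 788γ^2 + 155236 - 133332 = 0, i.e. γ^4 - 788γ^2 + 21904 = 0. So γ is a root of x^4 - 788x^2 + 21904. This polynomial is irreducible over Q: it has no rational root (each ±√271 ± √123 is irrational), and any factorization into two quadratics over Q would force √(33333) ∈ Q (pairing opposite roots) or √271, √123 ∈ Q (other pairings), all impossible. Hence [Q(γ):Q] = 4 = [Q(√271, √123):Q], so Q(γ) = Q(√271, √123).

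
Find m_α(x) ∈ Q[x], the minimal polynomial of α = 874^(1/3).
m_α(x) = x^3 - 874

α satisfies α^3 = 874, so x^3 - 874 annihilates α. By the rational root test, a rational root p/q (in lowest terms) of x^3 - 874 would satisfy p^3 = 874 q^3, forcing q = 1 and p^3 = 874; but 874 is not a perfect cube, contradiction. A monic cubic over Q with no rational root is irreducible (any nontrivial factorization would include a linear factor). Hence x^3 - 874 is the minimal polynomial of α, and in particular [Q(α):Q] = 3.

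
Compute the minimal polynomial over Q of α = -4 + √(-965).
m_α(x) = x^2 + 8x + 981

From α + 4 = √(-965), squaring gives (α + 4)^2 = -965, i.e. α^2 + 8α + 16 = -965, so α^2 + 8α + 981 = 0. The discriminant of x^2 + 8x + 981 is (8)^2 - 4·(981) = 64 - 3924 = -3860, and 4·(-965) is not a perfect square in Q since -965 is squarefree and ≠ 1. Hence x^2 + 8x + 981 is irreducible over Q and is the minimal polynomial of α.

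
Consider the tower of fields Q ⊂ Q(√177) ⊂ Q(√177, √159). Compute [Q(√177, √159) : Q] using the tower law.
[Q(√177, √159) : Q] = 4

[Q(√177):Q] = 2 (min poly x^2 - 177, irreducible since 177 is squarefree > 1). For the top step, suppose √159 ∈ Q(√177), say √159 = c + d√177 with c, d ∈ Q. Squaring: 159 = c^2 + 177d^2 + 2cd√177. Since √177 ∉ Q this forces 2cd = 0. If d = 0 then √159 = c ∈ Q, contradicting 159 squarefree > 1. If c = 0 then 159 = 177d^2, so 177·159 = (177d)^2 is a perfect square in Q — but 177·159 = 28143 is not a perfect square (since 177 and 159 are distinct squarefree integers). Contradiction. Hence √159 ∉ Q(√177), so x^2 - 159 stays irreducible over Q(√177) and [Q(√177, √159) : Q(√177)] = 2. By the tower law, [Q(√177, √159) : Q] = 2 · 2 = 4.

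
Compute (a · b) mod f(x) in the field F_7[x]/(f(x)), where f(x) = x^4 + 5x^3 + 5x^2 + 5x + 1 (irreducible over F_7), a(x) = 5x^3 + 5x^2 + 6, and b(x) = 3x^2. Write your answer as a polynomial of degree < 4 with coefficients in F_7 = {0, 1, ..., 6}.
a · b ≡ x^3 + 5x^2 + 5x + 4 (mod f(x))

Multiply in F_7[x]: a(x)·b(x) = (5x^3 + 5x^2 + 6)·(3x^2) = x^5 + x^4 + 4x^2. This has degree ≥ 4, so divide by f(x) over F_7: x^5 + x^4 + 4x^2 = (x + 3)·(x^4 + 5x^3 + 5x^2 + 5x + 1) + (x^3 + 5x^2 + 5x + 4). Hence a·b ≡ x^3 + 5x^2 + 5x + 4 (mod f). (F_7[x]/(f) is a field with 7^4 = 2401 elements since f is irreducible of degree 4.)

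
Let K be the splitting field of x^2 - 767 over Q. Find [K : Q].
[K : Q] = 2

f(x) = x^2 - 767 factors as (x - √767)(x + √767). The splitting field is K = Q(√767). Since 767 is squarefree and > 1, it is not a perfect square, so x^2 - 767 is irreducible over Q and [Q(√767) : Q] = 2. Hence [K : Q] = 2.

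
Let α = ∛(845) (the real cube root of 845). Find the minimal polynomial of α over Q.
m_α(x) = x^3 - 845

α satisfies α^3 = 845, so x^3 - 845 annihilates α. By the rational root test, a rational root p/q (in lowest terms) of x^3 - 845 would satisfy p^3 = 845 q^3, forcing q = 1 and p^3 = 845; but 845 is not a perfect cube, contradiction. A monic cubic over Q with no rational root is irreducible (any nontrivial factorization would include a linear factor). Hence x^3 - 845 is the minimal polynomial of α, and in particular [Q(α):Q] = 3.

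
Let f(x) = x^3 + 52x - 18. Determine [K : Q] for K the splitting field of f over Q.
[K : Q] = 6

By the rational root test, any rational root of the monic integer polynomial f(x) = x^3 + 52x - 18 must be an integer dividing the constant term -18, i.e. one of ±{1, 2, 3, 6, 9, 18}. Evaluating: f(1) = 35, f(-1) = -71, f(2) = 94, f(-2) = -130, f(3) = 165, f(-3) = -201, f(6) = 510, f(-6) = -546, f(9) = 1179, f(-9) = -1215, f(18) = 6750, f(-18) = -6786; none is 0, so f has no rational root and is therefore irreducible over Q (a cubic with no linear factor over a field is irreducible). For an irreducible cubic, the Galois group is A_3 or S_3 according as the discriminant disc(f) = -4a^3 - 27b^2 = -4·(52)^3 - 27·(-18)^2 = -571180 is or is not a square in Q. Here disc(f) = -571180 is not a perfect square in Q, so the Galois group of f over Q is not contained in A_3 and must be all of S_3. The splitting field has degree |S_3| = 6 over Q, so [K : Q] = 6.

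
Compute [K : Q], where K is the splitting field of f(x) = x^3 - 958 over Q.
[K : Q] = 6

The roots of x^3 - 958 are ∛958, ω∛958, ω^2∛958 where ω = e^(2πi/3) is a primitive cube root of unity, so K = Q(∛958, ω). Now [Q(∛958):Q] = 3 (since 958 is not a perfect cube, x^3 - 958 is irreducible) and [Q(ω):Q] = 2. Both 2 and 3 divide [K:Q], and [K:Q] ≤ 3·2 = 6, so [K:Q] = 6. (Equivalently: Q(∛958) ⊂ R but ω ∉ R, so [K : Q(∛958)] = 2.)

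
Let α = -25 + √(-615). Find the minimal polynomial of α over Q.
m_α(x) = x^2 + 50x + 1240

From α + 25 = √(-615), squaring gives (α + 25)^2 = -615, i.e. α^2 + 50α + 625 = -615, so α^2 + 50α + 1240 = 0. The discriminant of x^2 + 50x + 1240 is (50)^2 - 4·(1240) = 2500 - 4960 = -2460, and 4·(-615) is not a perfect square in Q since -615 is squarefree and ≠ 1. Hence x^2 + 50x + 1240 is irreducible over Q and is the minimal polynomial of α.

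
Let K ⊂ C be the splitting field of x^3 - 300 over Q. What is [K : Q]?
[K : Q] = 6

The roots of x^3 - 300 are ∛300, ω∛300, ω^2∛300 where ω = e^(2πi/3) is a primitive cube root of unity, so K = Q(∛300, ω). Now [Q(∛300):Q] = 3 (since 300 is not a perfect cube, x^3 - 300 is irreducible) and [Q(ω):Q] = 2. Both 2 and 3 divide [K:Q], and [K:Q] ≤ 3·2 = 6, so [K:Q] = 6. (Equivalently: Q(∛300) ⊂ R but ω ∉ R, so [K : Q(∛300)] = 2.)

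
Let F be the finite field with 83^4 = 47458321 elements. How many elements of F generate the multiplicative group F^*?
There are φ(47458320) = 9584640 primitive elements

F_q^* is cyclic of order q - 1 = 47458320. A cyclic group of order m has exactly φ(m) generators. Here m = 47458320 = 2^4 · 3 · 5 · 7 · 13 · 41 · 53, so the number of primitive elements is φ(47458320) = 9584640.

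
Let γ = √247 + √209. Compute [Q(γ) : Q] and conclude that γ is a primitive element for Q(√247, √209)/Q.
[Q(γ) : Q] = 4 (equivalently, Q(γ) = Q(√247, √209))

Obviously Q(γ) ⊆ Q(√247, √209), and [Q(√247, √209):Q] = 4 (since 247, 209 are distinct squarefree integers > 1 with 51623 not a perfect square). To show equality we compute the minimal polynomial of γ. From γ = √247 + √209: γ^2 = 247 + 2√(51623) + 209 = 456 + 2√(51623), so γ^2 - 456 = 2√(51623); squaring, (γ^2 - 456)^2 = 4·51623, i.e. γ^4 - 912γ^2 + 207936 - 206492 = 0, i.e. γ^4 - 912γ^2 + 1444 = 0. So γ is a root of x^4 - 912x^2 + 1444. This polynomial is irreducible over Q: it has no rational root (each ±√247 ± √209 is irrational), and any factorization into two quadratics over Q would force √(51623) ∈ Q (pairing opposite roots) or √247, √209 ∈ Q (other pairings), all impossible. Hence [Q(γ):Q] = 4 = [Q(√247, √209):Q], so Q(γ) = Q(√247, √209).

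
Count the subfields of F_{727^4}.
F_{727^4} has 3 subfields

The subfields of F_{p^n} are exactly the fields F_{p^d} for d | n (each is the fixed field of the unique index-d subgroup of Gal(F_{p^n}/F_p) ≅ Z/nZ). The divisors of n = 4 are {1, 2, 4}, giving 3 subfields: F_{727^1}, F_{727^2}, F_{727^4}.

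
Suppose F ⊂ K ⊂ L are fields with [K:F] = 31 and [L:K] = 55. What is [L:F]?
[L:F] = 1705

The tower law says that for any tower of field extensions F ⊂ K ⊂ L with finite degrees, [L:F] = [L:K] · [K:F]. Here this gives [L:F] = 55 · 31 = 1705.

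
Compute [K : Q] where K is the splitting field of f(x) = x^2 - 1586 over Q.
[K : Q] = 2

f(x) = x^2 - 1586 factors as (x - √1586)(x + √1586). The splitting field is K = Q(√1586). Since 1586 is squarefree and > 1, it is not a perfect square, so x^2 - 1586 is irreducible over Q and [Q(√1586) : Q] = 2. Hence [K : Q] = 2.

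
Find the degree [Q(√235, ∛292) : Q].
[Q(√235, ∛292) : Q] = 6

Let L = Q(√235, ∛292). Since Q(√235) ⊂ L and [Q(√235):Q] = 2, the tower law gives 2 | [L:Q]. Likewise Q(∛292) ⊂ L with [Q(∛292):Q] = 3 (because 292 is not a perfect cube), so 3 | [L:Q]. As gcd(2,3) = 1, [L:Q] is divisible by 6. Conversely L is generated over Q by √235 and ∛292, so [L:Q] ≤ 2·3 = 6. Therefore [Q(√235, ∛292) : Q] = 6.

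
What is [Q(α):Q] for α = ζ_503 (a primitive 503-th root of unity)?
[Q(α):Q] = 502

The minimal polynomial of ζ_503 over Q is the 503-th cyclotomic polynomial Φ_503(x), which is irreducible over Q and has degree φ(503) = 502. Hence [Q(α):Q] = φ(503) = 502.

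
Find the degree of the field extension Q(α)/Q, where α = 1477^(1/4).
[Q(α):Q] = 4

α is a root of x^4 - 1477. By Eisenstein's criterion at the prime p = 7 (which divides the constant term 1477 but p^2 = 49 does not, since 1477 is squarefree), x^4 - 1477 is irreducible over Q. Hence [Q(α):Q] = 4.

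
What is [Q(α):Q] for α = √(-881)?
[Q(α):Q] = 2

[Q(α):Q] equals the degree of the minimal polynomial of α. Here α^2 = -881 and x^2 + 881 is irreducible (d = -881 is squarefree, ≠ 1, hence not a square), so deg(m_α) = 2. Thus [Q(α):Q] = 2.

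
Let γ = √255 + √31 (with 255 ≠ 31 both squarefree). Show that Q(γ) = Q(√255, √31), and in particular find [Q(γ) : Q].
[Q(γ) : Q] = 4 (equivalently, Q(γ) = Q(√255, √31))

Obviously Q(γ) ⊆ Q(√255, √31), and [Q(√255, √31):Q] = 4 (since 255, 31 are distinct squarefree integers > 1 with 7905 not a perfect square). To show equality we compute the minimal polynomial of γ. From γ = √255 + √31: γ^2 = 255 + 2√(7905) + 31 = 286 + 2√(7905), so γ^2 - 286 = 2√(7905); squaring, (γ^2 - 286)^2 = 4·7905, i.e. γ^4 - 572γ^2 + 81796 - 31620 = 0, i.e. γ^4 - 572γ^2 + 50176 = 0. So γ is a root of x^4 - 572x^2 + 50176. This polynomial is irreducible over Q: it has no rational root (each ±√255 ± √31 is irrational), and any factorization into two quadratics over Q would force √(7905) ∈ Q (pairing opposite roots) or √255, √31 ∈ Q (other pairings), all impossible. Hence [Q(γ):Q] = 4 = [Q(√255, √31):Q], so Q(γ) = Q(√255, √31).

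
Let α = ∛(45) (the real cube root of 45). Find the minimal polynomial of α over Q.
m_α(x) = x^3 - 45

α satisfies α^3 = 45, so x^3 - 45 annihilates α. By the rational root test, a rational root p/q (in lowest terms) of x^3 - 45 would satisfy p^3 = 45 q^3, forcing q = 1 and p^3 = 45; but 45 is not a perfect cube, contradiction. A monic cubic over Q with no rational root is irreducible (any nontrivial factorization would include a linear factor). Hence x^3 - 45 is the minimal polynomial of α, and in particular [Q(α):Q] = 3.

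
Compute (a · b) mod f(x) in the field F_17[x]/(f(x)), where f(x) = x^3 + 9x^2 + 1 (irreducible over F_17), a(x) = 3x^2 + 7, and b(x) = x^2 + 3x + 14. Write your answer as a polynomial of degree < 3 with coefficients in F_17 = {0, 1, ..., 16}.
a · b ≡ 7x^2 + x + 14 (mod f(x))

Multiply in F_17[x]: a(x)·b(x) = (3x^2 + 7)·(x^2 + 3x + 14) = 3x^4 + 9x^3 + 15x^2 + 4x + 13. This has degree ≥ 3, so divide by f(x) over F_17: 3x^4 + 9x^3 + 15x^2 + 4x + 13 = (3x + 16)·(x^3 + 9x^2 + 1) + (7x^2 + x + 14). Hence a·b ≡ 7x^2 + x + 14 (mod f). (F_17[x]/(f) is a field with 17^3 = 4913 elements since f is irreducible of degree 3.)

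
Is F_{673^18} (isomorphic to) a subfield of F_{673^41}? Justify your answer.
No: F_{673^18} is not a subfield of F_{673^41}

F_{p^m} embeds in F_{p^n} iff m | n. Here 18 ∤ 41 (since 41 = 2·18 + 5 with remainder 5 ≠ 0), so F_{673^18} is not a subfield of F_{673^41}. Equivalently: if it were, the tower law would give 18 = [F_{673^18}:F_673] dividing [F_{673^41}:F_673] = 41, contradiction.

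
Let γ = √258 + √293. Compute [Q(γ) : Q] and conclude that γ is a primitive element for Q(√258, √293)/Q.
[Q(γ) : Q] = 4 (equivalently, Q(γ) = Q(√258, √293))

Obviously Q(γ) ⊆ Q(√258, √293), and [Q(√258, √293):Q] = 4 (since 258, 293 are distinct squarefree integers > 1 with 75594 not a perfect square). To show equality we compute the minimal polynomial of γ. From γ = √258 + √293: γ^2 = 258 + 2√(75594) + 293 = 551 + 2√(75594), so γ^2 - 551 = 2√(75594); squaring, (γ^2 - 551)^2 = 4·75594, i.e. γ^4 - 1102γ^2 + 303601 - 302376 = 0, i.e. γ^4 - 1102γ^2 + 1225 = 0. So γ is a root of x^4 - 1102x^2 + 1225. This polynomial is irreducible over Q: it has no rational root (each ±√258 ± √293 is irrational), and any factorization into two quadratics over Q would force √(75594) ∈ Q (pairing opposite roots) or √258, √293 ∈ Q (other pairings), all impossible. Hence [Q(γ):Q] = 4 = [Q(√258, √293):Q], so Q(γ) = Q(√258, √293).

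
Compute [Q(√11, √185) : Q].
[Q(√11, √185) : Q] = 4

[Q(√11):Q] = 2 (min poly x^2 - 11, irreducible since 11 is squarefree > 1). For the top step, suppose √185 ∈ Q(√11), say √185 = c + d√11 with c, d ∈ Q. Squaring: 185 = c^2 + 11d^2 + 2cd√11. Since √11 ∉ Q this forces 2cd = 0. If d = 0 then √185 = c ∈ Q, contradicting 185 squarefree > 1. If c = 0 then 185 = 11d^2, so 11·185 = (11d)^2 is a perfect square in Q — but 11·185 = 2035 is not a perfect square (since 11 and 185 are distinct squarefree integers). Contradiction. Hence √185 ∉ Q(√11), so x^2 - 185 stays irreducible over Q(√11) and [Q(√11, √185) : Q(√11)] = 2. By the tower law, [Q(√11, √185) : Q] = 2 · 2 = 4.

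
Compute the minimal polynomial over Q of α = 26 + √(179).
m_α(x) = x^2 - 52x + 497

From α - 26 = √(179), squaring gives (α - 26)^2 = 179, i.e. α^2 - 52α + 676 = 179, so α^2 - 52α + 497 = 0. The discriminant of x^2 - 52x + 497 is (-52)^2 - 4·(497) = 2704 - 1988 = 716, and 4·(179) is not a perfect square in Q since 179 is squarefree and ≠ 1. Hence x^2 - 52x + 497 is irreducible over Q and is the minimal polynomial of α.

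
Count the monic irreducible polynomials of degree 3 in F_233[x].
There are 4216368 monic irreducible polynomials of degree 3 over F_233

Each element of F_{233^3} that lies in no proper subfield is a root of exactly one monic irreducible of degree 3 over F_233, and each such polynomial has 3 distinct roots in F_{233^3}. By Möbius inversion the count is N_233(3) = (1/3) Σ_{d|3} μ(3/d) · 233^d = (1/3)(μ(3)·233^1 + μ(1)·233^3) = 12649104/3 = 4216368.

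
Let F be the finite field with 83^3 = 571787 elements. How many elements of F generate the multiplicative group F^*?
There are φ(571786) = 263520 primitive elements

F_q^* is cyclic of order q - 1 = 571786. A cyclic group of order m has exactly φ(m) generators. Here m = 571786 = 2 · 19 · 41 · 367, so the number of primitive elements is φ(571786) = 263520.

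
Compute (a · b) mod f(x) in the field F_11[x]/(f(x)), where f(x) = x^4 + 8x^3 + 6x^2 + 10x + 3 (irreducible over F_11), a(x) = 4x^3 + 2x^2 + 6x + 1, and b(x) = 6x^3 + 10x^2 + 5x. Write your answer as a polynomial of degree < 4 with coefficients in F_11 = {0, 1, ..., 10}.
a · b ≡ 4x^3 + 6x^2 + 3x + 1 (mod f(x))

Multiply in F_11[x]: a(x)·b(x) = (4x^3 + 2x^2 + 6x + 1)·(6x^3 + 10x^2 + 5x) = 2x^6 + 8x^5 + 10x^4 + 10x^3 + 7x^2 + 5x. This has degree ≥ 4, so divide by f(x) over F_11: 2x^6 + 8x^5 + 10x^4 + 10x^3 + 7x^2 + 5x = (2x^2 + 3x + 7)·(x^4 + 8x^3 + 6x^2 + 10x + 3) + (4x^3 + 6x^2 + 3x + 1). Hence a·b ≡ 4x^3 + 6x^2 + 3x + 1 (mod f). (F_11[x]/(f) is a field with 11^4 = 14641 elements since f is irreducible of degree 4.)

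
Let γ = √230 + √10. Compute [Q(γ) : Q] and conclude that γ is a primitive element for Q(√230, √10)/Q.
[Q(γ) : Q] = 4 (equivalently, Q(γ) = Q(√230, √10))

Obviously Q(γ) ⊆ Q(√230, √10), and [Q(√230, √10):Q] = 4 (since 230, 10 are distinct squarefree integers > 1 with 2300 not a perfect square). To show equality we compute the minimal polynomial of γ. From γ = √230 + √10: γ^2 = 230 + 2√(2300) + 10 = 240 + 2√(2300), so γ^2 - 240 = 2√(2300); squaring, (γ^2 - 240)^2 = 4·2300, i.e. γ^4 - 480γ^2 + 57600 - 9200 = 0, i.e. γ^4 - 480γ^2 + 48400 = 0. So γ is a root of x^4 - 480x^2 + 48400. This polynomial is irreducible over Q: it has no rational root (each ±√230 ± √10 is irrational), and any factorization into two quadratics over Q would force √(2300) ∈ Q (pairing opposite roots) or √230, √10 ∈ Q (other pairings), all impossible. Hence [Q(γ):Q] = 4 = [Q(√230, √10):Q], so Q(γ) = Q(√230, √10).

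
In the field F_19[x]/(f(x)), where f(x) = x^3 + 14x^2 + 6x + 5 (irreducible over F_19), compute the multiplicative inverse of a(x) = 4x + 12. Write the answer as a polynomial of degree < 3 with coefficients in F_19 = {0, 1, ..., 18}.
a(x)^(-1) ≡ 9x^2 + 4x + 4 (mod f(x))

Since f is irreducible over F_19, F_19[x]/(f) is a field and a(x) ≠ 0 has an inverse. Apply the extended Euclidean algorithm to f(x) and a(x) in F_19[x]: f(x) = (5x^2 + 17x + 17)·a(x) + (10). The last nonzero remainder is the constant 10 = gcd(f, a) in F_19. Back-substituting through the division chain expresses 10 = s(x)·a(x) + t(x)·f(x) with s(x) ≡ 14x^2 + 2x + 2 (mod f), so (14x^2 + 2x + 2)·a(x) ≡ 10 (mod f). Multiplying by 10^(-1) ≡ 2 in F_19 gives a(x)^(-1) ≡ 2·(14x^2 + 2x + 2) ≡ 9x^2 + 4x + 4 (mod f). Check: (4x + 12)·(9x^2 + 4x + 4) = 17x^3 + 10x^2 + 7x + 10 ≡ 1 (mod x^3 + 14x^2 + 6x + 5).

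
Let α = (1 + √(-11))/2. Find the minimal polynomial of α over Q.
m_α(x) = x^2 - x + 3

From 2α - 1 = √(-11), squaring gives (2α - 1)^2 = -11, i.e. 4α^2 - 4α + 1 = -11, so α^2 - α + (1 + 11)/4 = 0. Since -11 ≡ 1 (mod 4), (1 + 11)/4 = 3 ∈ Z. The polynomial x^2 - x + 3 has discriminant 1 - 4·(3) = -11, which is not a perfect square in Q (d = -11 is squarefree and ≠ 1), so x^2 - x + 3 is irreducible over Q. It is the minimal polynomial of α.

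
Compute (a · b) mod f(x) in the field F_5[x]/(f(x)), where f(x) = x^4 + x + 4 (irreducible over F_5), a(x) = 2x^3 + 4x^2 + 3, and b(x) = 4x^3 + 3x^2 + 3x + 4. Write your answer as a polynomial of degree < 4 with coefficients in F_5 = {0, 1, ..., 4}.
a · b ≡ 4x^3 + x^2 + 3x (mod f(x))

Multiply in F_5[x]: a(x)·b(x) = (2x^3 + 4x^2 + 3)·(4x^3 + 3x^2 + 3x + 4) = 3x^6 + 2x^5 + 3x^4 + 2x^3 + 4x + 2. This has degree ≥ 4, so divide by f(x) over F_5: 3x^6 + 2x^5 + 3x^4 + 2x^3 + 4x + 2 = (3x^2 + 2x + 3)·(x^4 + x + 4) + (4x^3 + x^2 + 3x). Hence a·b ≡ 4x^3 + x^2 + 3x (mod f). (F_5[x]/(f) is a field with 5^4 = 625 elements since f is irreducible of degree 4.)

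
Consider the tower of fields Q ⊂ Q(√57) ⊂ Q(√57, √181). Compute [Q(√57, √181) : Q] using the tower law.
[Q(√57, √181) : Q] = 4

[Q(√57):Q] = 2 (min poly x^2 - 57, irreducible since 57 is squarefree > 1). For the top step, suppose √181 ∈ Q(√57), say √181 = c + d√57 with c, d ∈ Q. Squaring: 181 = c^2 + 57d^2 + 2cd√57. Since √57 ∉ Q this forces 2cd = 0. If d = 0 then √181 = c ∈ Q, contradicting 181 squarefree > 1. If c = 0 then 181 = 57d^2, so 57·181 = (57d)^2 is a perfect square in Q — but 57·181 = 10317 is not a perfect square (since 57 and 181 are distinct squarefree integers). Contradiction. Hence √181 ∉ Q(√57), so x^2 - 181 stays irreducible over Q(√57) and [Q(√57, √181) : Q(√57)] = 2. By the tower law, [Q(√57, √181) : Q] = 2 · 2 = 4.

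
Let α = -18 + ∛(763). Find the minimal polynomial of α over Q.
m_α(x) = x^3 + 54x^2 + 972x + 5069

Set β = α + 18 = ∛(763), so β^3 = 763. Then (α + 18)^3 - 763 = 0, i.e. α is a root of g(x) = (x + 18)^3 - 763 = x^3 + 54x^2 + 972x + 5069. Since g(x) = h(x + 18) where h(x) = x^3 - 763, and h is irreducible over Q (because 763 is not a perfect cube, so h has no rational root, and a monic cubic with no rational root is irreducible), g is also irreducible (irreducibility is preserved under the substitution x → x + 18). Hence m_α(x) = x^3 + 54x^2 + 972x + 5069.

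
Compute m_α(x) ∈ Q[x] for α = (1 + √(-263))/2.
m_α(x) = x^2 - x + 66

From 2α - 1 = √(-263), squaring gives (2α - 1)^2 = -263, i.e. 4α^2 - 4α + 1 = -263, so α^2 - α + (1 + 263)/4 = 0. Since -263 ≡ 1 (mod 4), (1 + 263)/4 = 66 ∈ Z. The polynomial x^2 - x + 66 has discriminant 1 - 4·(66) = -263, which is not a perfect square in Q (d = -263 is squarefree and ≠ 1), so x^2 - x + 66 is irreducible over Q. It is the minimal polynomial of α.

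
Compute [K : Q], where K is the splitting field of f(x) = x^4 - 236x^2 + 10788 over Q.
[K : Q] = 4

Solving the quadratic in x^2: x^2 = (236 ± √(236^2 - 4·10788))/2 = (236 ± √12544)/2 = (236 ± 112)/2, giving x^2 = 174 or x^2 = 62. So f(x) = (x^2 - 174)(x^2 - 62) and the roots of f are ±√174, ±√62. Hence the splitting field is K = Q(√174, √62). Since 174 and 62 are distinct squarefree integers > 1, their product 10788 is not a perfect square, so √62 ∉ Q(√174). By the tower law [K:Q] = [Q(√174,√62):Q(√174)] · [Q(√174):Q] = 2 · 2 = 4.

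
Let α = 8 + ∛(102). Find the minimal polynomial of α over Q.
m_α(x) = x^3 - 24x^2 + 192x - 614

Set β = α - 8 = ∛(102), so β^3 = 102. Then (α - 8)^3 - 102 = 0, i.e. α is a root of g(x) = (x - 8)^3 - 102 = x^3 - 24x^2 + 192x - 614. Since g(x) = h(x - 8) where h(x) = x^3 - 102, and h is irreducible over Q (because 102 is not a perfect cube, so h has no rational root, and a monic cubic with no rational root is irreducible), g is also irreducible (irreducibility is preserved under the substitution x → x - 8). Hence m_α(x) = x^3 - 24x^2 + 192x - 614.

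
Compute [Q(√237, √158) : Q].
[Q(√237, √158) : Q] = 4

[Q(√237):Q] = 2 (min poly x^2 - 237, irreducible since 237 is squarefree > 1). For the top step, suppose √158 ∈ Q(√237), say √158 = c + d√237 with c, d ∈ Q. Squaring: 158 = c^2 + 237d^2 + 2cd√237. Since √237 ∉ Q this forces 2cd = 0. If d = 0 then √158 = c ∈ Q, contradicting 158 squarefree > 1. If c = 0 then 158 = 237d^2, so 237·158 = (237d)^2 is a perfect square in Q — but 237·158 = 37446 is not a perfect square (since 237 and 158 are distinct squarefree integers). Contradiction. Hence √158 ∉ Q(√237), so x^2 - 158 stays irreducible over Q(√237) and [Q(√237, √158) : Q(√237)] = 2. By the tower law, [Q(√237, √158) : Q] = 2 · 2 = 4.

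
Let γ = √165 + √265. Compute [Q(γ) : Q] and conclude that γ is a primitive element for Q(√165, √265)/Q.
[Q(γ) : Q] = 4 (equivalently, Q(γ) = Q(√165, √265))

Obviously Q(γ) ⊆ Q(√165, √265), and [Q(√165, √265):Q] = 4 (since 165, 265 are distinct squarefree integers > 1 with 43725 not a perfect square). To show equality we compute the minimal polynomial of γ. From γ = √165 + √265: γ^2 = 165 + 2√(43725) + 265 = 430 + 2√(43725), so γ^2 - 430 = 2√(43725); squaring, (γ^2 - 430)^2 = 4·43725, i.e. γ^4 - 860γ^2 + 184900 - 174900 = 0, i.e. γ^4 - 860γ^2 + 10000 = 0. So γ is a root of x^4 - 860x^2 + 10000. This polynomial is irreducible over Q: it has no rational root (each ±√165 ± √265 is irrational), and any factorization into two quadratics over Q would force √(43725) ∈ Q (pairing opposite roots) or √165, √265 ∈ Q (other pairings), all impossible. Hence [Q(γ):Q] = 4 = [Q(√165, √265):Q], so Q(γ) = Q(√165, √265).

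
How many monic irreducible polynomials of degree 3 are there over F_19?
There are 2280 monic irreducible polynomials of degree 3 over F_19

Each element of F_{19^3} that lies in no proper subfield is a root of exactly one monic irreducible of degree 3 over F_19, and each such polynomial has 3 distinct roots in F_{19^3}. By Möbius inversion the count is N_19(3) = (1/3) Σ_{d|3} μ(3/d) · 19^d = (1/3)(μ(3)·19^1 + μ(1)·19^3) = 6840/3 = 2280.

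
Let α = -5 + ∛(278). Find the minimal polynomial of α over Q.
m_α(x) = x^3 + 15x^2 + 75x - 153

Set β = α + 5 = ∛(278), so β^3 = 278. Then (α + 5)^3 - 278 = 0, i.e. α is a root of g(x) = (x + 5)^3 - 278 = x^3 + 15x^2 + 75x - 153. Since g(x) = h(x + 5) where h(x) = x^3 - 278, and h is irreducible over Q (because 278 is not a perfect cube, so h has no rational root, and a monic cubic with no rational root is irreducible), g is also irreducible (irreducibility is preserved under the substitution x → x + 5). Hence m_α(x) = x^3 + 15x^2 + 75x - 153.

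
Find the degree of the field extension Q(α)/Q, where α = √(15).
[Q(α):Q] = 2

[Q(α):Q] equals the degree of the minimal polynomial of α. Here α^2 = 15 and x^2 - 15 is irreducible (d = 15 is squarefree, ≠ 1, hence not a square), so deg(m_α) = 2. Thus [Q(α):Q] = 2.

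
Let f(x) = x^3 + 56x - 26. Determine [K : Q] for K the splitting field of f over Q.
[K : Q] = 6

By the rational root test, any rational root of the monic integer polynomial f(x) = x^3 + 56x - 26 must be an integer dividing the constant term -26, i.e. one of ±{1, 2, 13, 26}. Evaluating: f(1) = 31, f(-1) = -83, f(2) = 94, f(-2) = -146, f(13) = 2899, f(-13) = -2951, f(26) = 19006, f(-26) = -19058; none is 0, so f has no rational root and is therefore irreducible over Q (a cubic with no linear factor over a field is irreducible). For an irreducible cubic, the Galois group is A_3 or S_3 according as the discriminant disc(f) = -4a^3 - 27b^2 = -4·(56)^3 - 27·(-26)^2 = -720716 is or is not a square in Q. Here disc(f) = -720716 is not a perfect square in Q, so the Galois group of f over Q is not contained in A_3 and must be all of S_3. The splitting field has degree |S_3| = 6 over Q, so [K : Q] = 6.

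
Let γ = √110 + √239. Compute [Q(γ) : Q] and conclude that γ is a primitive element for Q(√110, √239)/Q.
[Q(γ) : Q] = 4 (equivalently, Q(γ) = Q(√110, √239))

Obviously Q(γ) ⊆ Q(√110, √239), and [Q(√110, √239):Q] = 4 (since 110, 239 are distinct squarefree integers > 1 with 26290 not a perfect square). To show equality we compute the minimal polynomial of γ. From γ = √110 + √239: γ^2 = 110 + 2√(26290) + 239 = 349 + 2√(26290), so γ^2 - 349 = 2√(26290); squaring, (γ^2 - 349)^2 = 4·26290, i.e. γ^4 - 698γ^2 + 121801 - 105160 = 0, i.e. γ^4 - 698γ^2 + 16641 = 0. So γ is a root of x^4 - 698x^2 + 16641. This polynomial is irreducible over Q: it has no rational root (each ±√110 ± √239 is irrational), and any factorization into two quadratics over Q would force √(26290) ∈ Q (pairing opposite roots) or √110, √239 ∈ Q (other pairings), all impossible. Hence [Q(γ):Q] = 4 = [Q(√110, √239):Q], so Q(γ) = Q(√110, √239).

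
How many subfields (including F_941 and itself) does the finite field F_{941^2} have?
F_{941^2} has 2 subfields

The subfields of F_{p^n} are exactly the fields F_{p^d} for d | n (each is the fixed field of the unique index-d subgroup of Gal(F_{p^n}/F_p) ≅ Z/nZ). The divisors of n = 2 are {1, 2}, giving 2 subfields: F_{941^1}, F_{941^2}.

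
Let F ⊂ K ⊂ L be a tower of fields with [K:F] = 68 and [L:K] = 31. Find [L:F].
[L:F] = 2108

The tower law says that for any tower of field extensions F ⊂ K ⊂ L with finite degrees, [L:F] = [L:K] · [K:F]. Here this gives [L:F] = 31 · 68 = 2108.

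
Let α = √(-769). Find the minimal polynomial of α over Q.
m_α(x) = x^2 + 769

α satisfies α^2 + 769 = 0, so x^2 + 769 annihilates α. Since d = -769 is squarefree and ≠ 1, it is not a perfect square in Q, so x^2 + 769 has no rational root and is therefore irreducible over Q (a degree-2 polynomial over a field is irreducible iff it has no root). Hence m_α(x) = x^2 + 769.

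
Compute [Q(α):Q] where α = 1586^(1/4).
[Q(α):Q] = 4

α is a root of x^4 - 1586. By Eisenstein's criterion at the prime p = 2 (which divides the constant term 1586 but p^2 = 4 does not, since 1586 is squarefree), x^4 - 1586 is irreducible over Q. Hence [Q(α):Q] = 4.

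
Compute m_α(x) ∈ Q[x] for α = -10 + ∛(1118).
m_α(x) = x^3 + 30x^2 + 300x - 118

Set β = α + 10 = ∛(1118), so β^3 = 1118. Then (α + 10)^3 - 1118 = 0, i.e. α is a root of g(x) = (x + 10)^3 - 1118 = x^3 + 30x^2 + 300x - 118. Since g(x) = h(x + 10) where h(x) = x^3 - 1118, and h is irreducible over Q (because 1118 is not a perfect cube, so h has no rational root, and a monic cubic with no rational root is irreducible), g is also irreducible (irreducibility is preserved under the substitution x → x + 10). Hence m_α(x) = x^3 + 30x^2 + 300x - 118.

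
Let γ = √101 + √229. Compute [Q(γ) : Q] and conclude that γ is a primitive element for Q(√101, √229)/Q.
[Q(γ) : Q] = 4 (equivalently, Q(γ) = Q(√101, √229))

Obviously Q(γ) ⊆ Q(√101, √229), and [Q(√101, √229):Q] = 4 (since 101, 229 are distinct squarefree integers > 1 with 23129 not a perfect square). To show equality we compute the minimal polynomial of γ. From γ = √101 + √229: γ^2 = 101 + 2√(23129) + 229 = 330 + 2√(23129), so γ^2 - 330 = 2√(23129); squaring, (γ^2 - 330)^2 = 4·23129, i.e. γ^4 - 660γ^2 + 108900 - 92516 = 0, i.e. γ^4 - 660γ^2 + 16384 = 0. So γ is a root of x^4 - 660x^2 + 16384. This polynomial is irreducible over Q: it has no rational root (each ±√101 ± √229 is irrational), and any factorization into two quadratics over Q would force √(23129) ∈ Q (pairing opposite roots) or √101, √229 ∈ Q (other pairings), all impossible. Hence [Q(γ):Q] = 4 = [Q(√101, √229):Q], so Q(γ) = Q(√101, √229).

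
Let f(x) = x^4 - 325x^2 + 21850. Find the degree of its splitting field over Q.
[K : Q] = 4

Solving the quadratic in x^2: x^2 = (325 ± √(325^2 - 4·21850))/2 = (325 ± √18225)/2 = (325 ± 135)/2, giving x^2 = 95 or x^2 = 230. So f(x) = (x^2 - 95)(x^2 - 230) and the roots of f are ±√95, ±√230. Hence the splitting field is K = Q(√95, √230). Since 95 and 230 are distinct squarefree integers > 1, their product 21850 is not a perfect square, so √230 ∉ Q(√95). By the tower law [K:Q] = [Q(√95,√230):Q(√95)] · [Q(√95):Q] = 2 · 2 = 4.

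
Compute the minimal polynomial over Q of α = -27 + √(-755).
m_α(x) = x^2 + 54x + 1484

From α + 27 = √(-755), squaring gives (α + 27)^2 = -755, i.e. α^2 + 54α + 729 = -755, so α^2 + 54α + 1484 = 0. The discriminant of x^2 + 54x + 1484 is (54)^2 - 4·(1484) = 2916 - 5936 = -3020, and 4·(-755) is not a perfect square in Q since -755 is squarefree and ≠ 1. Hence x^2 + 54x + 1484 is irreducible over Q and is the minimal polynomial of α.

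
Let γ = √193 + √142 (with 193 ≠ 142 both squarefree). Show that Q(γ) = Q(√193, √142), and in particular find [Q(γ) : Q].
[Q(γ) : Q] = 4 (equivalently, Q(γ) = Q(√193, √142))

Obviously Q(γ) ⊆ Q(√193, √142), and [Q(√193, √142):Q] = 4 (since 193, 142 are distinct squarefree integers > 1 with 27406 not a perfect square). To show equality we compute the minimal polynomial of γ. From γ = √193 + √142: γ^2 = 193 + 2√(27406) + 142 = 335 + 2√(27406), so γ^2 - 335 = 2√(27406); squaring, (γ^2 - 335)^2 = 4·27406, i.e. γ^4 - 670γ^2 + 112225 - 109624 = 0, i.e. γ^4 - 670γ^2 + 2601 = 0. So γ is a root of x^4 - 670x^2 + 2601. This polynomial is irreducible over Q: it has no rational root (each ±√193 ± √142 is irrational), and any factorization into two quadratics over Q would force √(27406) ∈ Q (pairing opposite roots) or √193, √142 ∈ Q (other pairings), all impossible. Hence [Q(γ):Q] = 4 = [Q(√193, √142):Q], so Q(γ) = Q(√193, √142).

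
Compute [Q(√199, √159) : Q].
[Q(√199, √159) : Q] = 4

[Q(√199):Q] = 2 (min poly x^2 - 199, irreducible since 199 is squarefree > 1). For the top step, suppose √159 ∈ Q(√199), say √159 = c + d√199 with c, d ∈ Q. Squaring: 159 = c^2 + 199d^2 + 2cd√199. Since √199 ∉ Q this forces 2cd = 0. If d = 0 then √159 = c ∈ Q, contradicting 159 squarefree > 1. If c = 0 then 159 = 199d^2, so 199·159 = (199d)^2 is a perfect square in Q — but 199·159 = 31641 is not a perfect square (since 199 and 159 are distinct squarefree integers). Contradiction. Hence √159 ∉ Q(√199), so x^2 - 159 stays irreducible over Q(√199) and [Q(√199, √159) : Q(√199)] = 2. By the tower law, [Q(√199, √159) : Q] = 2 · 2 = 4.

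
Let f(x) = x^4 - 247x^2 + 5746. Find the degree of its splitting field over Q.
[K : Q] = 4

Solving the quadratic in x^2: x^2 = (247 ± √(247^2 - 4·5746))/2 = (247 ± √38025)/2 = (247 ± 195)/2, giving x^2 = 221 or x^2 = 26. So f(x) = (x^2 - 221)(x^2 - 26) and the roots of f are ±√221, ±√26. Hence the splitting field is K = Q(√221, √26). Since 221 and 26 are distinct squarefree integers > 1, their product 5746 is not a perfect square, so √26 ∉ Q(√221). By the tower law [K:Q] = [Q(√221,√26):Q(√221)] · [Q(√221):Q] = 2 · 2 = 4.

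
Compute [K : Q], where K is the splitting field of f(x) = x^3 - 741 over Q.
[K : Q] = 6

The roots of x^3 - 741 are ∛741, ω∛741, ω^2∛741 where ω = e^(2πi/3) is a primitive cube root of unity, so K = Q(∛741, ω). Now [Q(∛741):Q] = 3 (since 741 is not a perfect cube, x^3 - 741 is irreducible) and [Q(ω):Q] = 2. Both 2 and 3 divide [K:Q], and [K:Q] ≤ 3·2 = 6, so [K:Q] = 6. (Equivalently: Q(∛741) ⊂ R but ω ∉ R, so [K : Q(∛741)] = 2.)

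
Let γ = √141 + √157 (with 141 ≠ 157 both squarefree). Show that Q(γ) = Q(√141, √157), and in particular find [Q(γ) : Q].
[Q(γ) : Q] = 4 (equivalently, Q(γ) = Q(√141, √157))

Obviously Q(γ) ⊆ Q(√141, √157), and [Q(√141, √157):Q] = 4 (since 141, 157 are distinct squarefree integers > 1 with 22137 not a perfect square). To show equality we compute the minimal polynomial of γ. From γ = √141 + √157: γ^2 = 141 + 2√(22137) + 157 = 298 + 2√(22137), so γ^2 - 298 = 2√(22137); squaring, (γ^2 - 298)^2 = 4·22137, i.e. γ^4 - 596γ^2 + 88804 - 88548 = 0, i.e. γ^4 - 596γ^2 + 256 = 0. So γ is a root of x^4 - 596x^2 + 256. This polynomial is irreducible over Q: it has no rational root (each ±√141 ± √157 is irrational), and any factorization into two quadratics over Q would force √(22137) ∈ Q (pairing opposite roots) or √141, √157 ∈ Q (other pairings), all impossible. Hence [Q(γ):Q] = 4 = [Q(√141, √157):Q], so Q(γ) = Q(√141, √157).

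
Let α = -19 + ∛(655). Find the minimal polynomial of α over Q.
m_α(x) = x^3 + 57x^2 + 1083x + 6204

Set β = α + 19 = ∛(655), so β^3 = 655. Then (α + 19)^3 - 655 = 0, i.e. α is a root of g(x) = (x + 19)^3 - 655 = x^3 + 57x^2 + 1083x + 6204. Since g(x) = h(x + 19) where h(x) = x^3 - 655, and h is irreducible over Q (because 655 is not a perfect cube, so h has no rational root, and a monic cubic with no rational root is irreducible), g is also irreducible (irreducibility is preserved under the substitution x → x + 19). Hence m_α(x) = x^3 + 57x^2 + 1083x + 6204.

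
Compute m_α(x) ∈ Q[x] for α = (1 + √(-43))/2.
m_α(x) = x^2 - x + 11

From 2α - 1 = √(-43), squaring gives (2α - 1)^2 = -43, i.e. 4α^2 - 4α + 1 = -43, so α^2 - α + (1 + 43)/4 = 0. Since -43 ≡ 1 (mod 4), (1 + 43)/4 = 11 ∈ Z. The polynomial x^2 - x + 11 has discriminant 1 - 4·(11) = -43, which is not a perfect square in Q (d = -43 is squarefree and ≠ 1), so x^2 - x + 11 is irreducible over Q. It is the minimal polynomial of α.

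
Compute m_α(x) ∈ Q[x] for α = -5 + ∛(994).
m_α(x) = x^3 + 15x^2 + 75x - 869

Set β = α + 5 = ∛(994), so β^3 = 994. Then (α + 5)^3 - 994 = 0, i.e. α is a root of g(x) = (x + 5)^3 - 994 = x^3 + 15x^2 + 75x - 869. Since g(x) = h(x + 5) where h(x) = x^3 - 994, and h is irreducible over Q (because 994 is not a perfect cube, so h has no rational root, and a monic cubic with no rational root is irreducible), g is also irreducible (irreducibility is preserved under the substitution x → x + 5). Hence m_α(x) = x^3 + 15x^2 + 75x - 869.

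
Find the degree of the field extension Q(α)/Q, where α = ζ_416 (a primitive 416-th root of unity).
[Q(α):Q] = 192

The minimal polynomial of ζ_416 over Q is the 416-th cyclotomic polynomial Φ_416(x), which is irreducible over Q and has degree φ(416) = 192. Hence [Q(α):Q] = φ(416) = 192.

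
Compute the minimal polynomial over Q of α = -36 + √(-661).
m_α(x) = x^2 + 72x + 1957

From α + 36 = √(-661), squaring gives (α + 36)^2 = -661, i.e. α^2 + 72α + 1296 = -661, so α^2 + 72α + 1957 = 0. The discriminant of x^2 + 72x + 1957 is (72)^2 - 4·(1957) = 5184 - 7828 = -2644, and 4·(-661) is not a perfect square in Q since -661 is squarefree and ≠ 1. Hence x^2 + 72x + 1957 is irreducible over Q and is the minimal polynomial of α.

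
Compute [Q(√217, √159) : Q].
[Q(√217, √159) : Q] = 4

[Q(√217):Q] = 2 (min poly x^2 - 217, irreducible since 217 is squarefree > 1). For the top step, suppose √159 ∈ Q(√217), say √159 = c + d√217 with c, d ∈ Q. Squaring: 159 = c^2 + 217d^2 + 2cd√217. Since √217 ∉ Q this forces 2cd = 0. If d = 0 then √159 = c ∈ Q, contradicting 159 squarefree > 1. If c = 0 then 159 = 217d^2, so 217·159 = (217d)^2 is a perfect square in Q — but 217·159 = 34503 is not a perfect square (since 217 and 159 are distinct squarefree integers). Contradiction. Hence √159 ∉ Q(√217), so x^2 - 159 stays irreducible over Q(√217) and [Q(√217, √159) : Q(√217)] = 2. By the tower law, [Q(√217, √159) : Q] = 2 · 2 = 4.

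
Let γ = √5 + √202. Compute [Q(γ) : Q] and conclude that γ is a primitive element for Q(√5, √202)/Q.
[Q(γ) : Q] = 4 (equivalently, Q(γ) = Q(√5, √202))

Obviously Q(γ) ⊆ Q(√5, √202), and [Q(√5, √202):Q] = 4 (since 5, 202 are distinct squarefree integers > 1 with 1010 not a perfect square). To show equality we compute the minimal polynomial of γ. From γ = √5 + √202: γ^2 = 5 + 2√(1010) + 202 = 207 + 2√(1010), so γ^2 - 207 = 2√(1010); squaring, (γ^2 - 207)^2 = 4·1010, i.e. γ^4 - 414γ^2 + 42849 - 4040 = 0, i.e. γ^4 - 414γ^2 + 38809 = 0. So γ is a root of x^4 - 414x^2 + 38809. This polynomial is irreducible over Q: it has no rational root (each ±√5 ± √202 is irrational), and any factorization into two quadratics over Q would force √(1010) ∈ Q (pairing opposite roots) or √5, √202 ∈ Q (other pairings), all impossible. Hence [Q(γ):Q] = 4 = [Q(√5, √202):Q], so Q(γ) = Q(√5, √202).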